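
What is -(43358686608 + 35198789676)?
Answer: -78557476284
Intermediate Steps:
-(43358686608 + 35198789676) = -85452/(1/((43694 + 411913) + 463710)) = -85452/(1/(455607 + 463710)) = -85452/(1/919317) = -85452/1/919317 = -85452*919317 = -78557476284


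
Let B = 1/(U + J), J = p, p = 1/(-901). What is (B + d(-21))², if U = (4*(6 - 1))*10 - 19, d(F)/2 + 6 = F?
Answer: 77535403765561/26595086400 ≈ 2915.4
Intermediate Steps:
p = -1/901 ≈ -0.0011099
d(F) = -12 + 2*F
J = -1/901 ≈ -0.0011099
U = 181 (U = (4*5)*10 - 19 = 20*10 - 19 = 200 - 19 = 181)
B = 901/163080 (B = 1/(181 - 1/901) = 1/(163080/901) = 901/163080 ≈ 0.0055249)
(B + d(-21))² = (901/163080 + (-12 + 2*(-21)))² = (901/163080 + (-12 - 42))² = (901/163080 - 54)² = (-8805419/163080)² = 77535403765561/26595086400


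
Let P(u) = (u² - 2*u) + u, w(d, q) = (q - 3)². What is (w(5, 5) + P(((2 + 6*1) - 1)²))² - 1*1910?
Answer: 5548826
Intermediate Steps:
w(d, q) = (-3 + q)²
P(u) = u² - u
(w(5, 5) + P(((2 + 6*1) - 1)²))² - 1*1910 = ((-3 + 5)² + ((2 + 6*1) - 1)²*(-1 + ((2 + 6*1) - 1)²))² - 1*1910 = (2² + ((2 + 6) - 1)²*(-1 + ((2 + 6) - 1)²))² - 1910 = (4 + (8 - 1)²*(-1 + (8 - 1)²))² - 1910 = (4 + 7²*(-1 + 7²))² - 1910 = (4 + 49*(-1 + 49))² - 1910 = (4 + 49*48)² - 1910 = (4 + 2352)² - 1910 = 2356² - 1910 = 5550736 - 1910 = 5548826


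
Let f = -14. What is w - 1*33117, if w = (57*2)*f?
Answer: -34713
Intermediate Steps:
w = -1596 (w = (57*2)*(-14) = 114*(-14) = -1596)
w - 1*33117 = -1596 - 1*33117 = -1596 - 33117 = -34713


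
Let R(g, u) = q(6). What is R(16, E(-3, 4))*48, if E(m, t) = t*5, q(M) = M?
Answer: 288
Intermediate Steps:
E(m, t) = 5*t
R(g, u) = 6
R(16, E(-3, 4))*48 = 6*48 = 288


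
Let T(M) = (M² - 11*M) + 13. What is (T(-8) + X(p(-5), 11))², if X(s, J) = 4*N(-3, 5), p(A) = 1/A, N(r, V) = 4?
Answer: 32761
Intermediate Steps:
T(M) = 13 + M² - 11*M
X(s, J) = 16 (X(s, J) = 4*4 = 16)
(T(-8) + X(p(-5), 11))² = ((13 + (-8)² - 11*(-8)) + 16)² = ((13 + 64 + 88) + 16)² = (165 + 16)² = 181² = 32761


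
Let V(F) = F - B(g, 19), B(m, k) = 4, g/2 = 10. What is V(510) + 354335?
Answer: 354841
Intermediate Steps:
g = 20 (g = 2*10 = 20)
V(F) = -4 + F (V(F) = F - 1*4 = F - 4 = -4 + F)
V(510) + 354335 = (-4 + 510) + 354335 = 506 + 354335 = 354841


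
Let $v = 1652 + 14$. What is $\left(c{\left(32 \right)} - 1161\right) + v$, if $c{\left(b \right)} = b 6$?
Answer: $697$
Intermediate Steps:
$c{\left(b \right)} = 6 b$
$v = 1666$
$\left(c{\left(32 \right)} - 1161\right) + v = \left(6 \cdot 32 - 1161\right) + 1666 = \left(192 - 1161\right) + 1666 = -969 + 1666 = 697$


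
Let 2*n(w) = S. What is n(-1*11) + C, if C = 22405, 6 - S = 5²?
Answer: 44791/2 ≈ 22396.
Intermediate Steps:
S = -19 (S = 6 - 1*5² = 6 - 1*25 = 6 - 25 = -19)
n(w) = -19/2 (n(w) = (½)*(-19) = -19/2)
n(-1*11) + C = -19/2 + 22405 = 44791/2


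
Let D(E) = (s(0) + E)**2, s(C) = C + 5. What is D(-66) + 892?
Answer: 4613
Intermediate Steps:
s(C) = 5 + C
D(E) = (5 + E)**2 (D(E) = ((5 + 0) + E)**2 = (5 + E)**2)
D(-66) + 892 = (5 - 66)**2 + 892 = (-61)**2 + 892 = 3721 + 892 = 4613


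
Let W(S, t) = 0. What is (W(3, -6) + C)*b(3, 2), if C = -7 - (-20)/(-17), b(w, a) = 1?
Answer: -139/17 ≈ -8.1765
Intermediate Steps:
C = -139/17 (C = -7 - (-20)*(-1)/17 = -7 - 1*20/17 = -7 - 20/17 = -139/17 ≈ -8.1765)
(W(3, -6) + C)*b(3, 2) = (0 - 139/17)*1 = -139/17*1 = -139/17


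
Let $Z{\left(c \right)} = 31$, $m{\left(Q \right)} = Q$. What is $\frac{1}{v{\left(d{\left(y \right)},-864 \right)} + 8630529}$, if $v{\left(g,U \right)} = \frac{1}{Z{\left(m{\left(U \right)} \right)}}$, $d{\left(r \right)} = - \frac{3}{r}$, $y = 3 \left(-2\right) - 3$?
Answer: $\frac{31}{267546400} \approx 1.1587 \cdot 10^{-7}$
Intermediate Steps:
$y = -9$ ($y = -6 - 3 = -9$)
$v{\left(g,U \right)} = \frac{1}{31}$
$\frac{1}{v{\left(d{\left(y \right)},-864 \right)} + 8630529} = \frac{1}{\frac{1}{31} + 8630529} = \frac{1}{\frac{267546400}{31}} = \frac{31}{267546400}$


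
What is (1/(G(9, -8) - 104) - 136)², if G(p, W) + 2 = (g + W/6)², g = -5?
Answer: 6505551649/351649 ≈ 18500.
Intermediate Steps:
G(p, W) = -2 + (-5 + W/6)²
(1/(G(9, -8) - 104) - 136)² = (1/((-2 + (-30 - 8)²/36) - 104) - 136)² = (1/((-2 + (1/36)*(-38)²) - 104) - 136)² = (1/((-2 + (1/36)*1444) - 104) - 136)² = (1/((-2 + 361/9) - 104) - 136)² = (1/(343/9 - 104) - 136)² = (1/(-593/9) - 136)² = (-9/593 - 136)² = (-80657/593)² = 6505551649/351649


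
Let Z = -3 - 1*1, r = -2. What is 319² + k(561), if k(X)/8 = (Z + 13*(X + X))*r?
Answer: -131551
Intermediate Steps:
Z = -4 (Z = -3 - 1 = -4)
k(X) = 64 - 416*X (k(X) = 8*((-4 + 13*(X + X))*(-2)) = 8*((-4 + 13*(2*X))*(-2)) = 8*((-4 + 26*X)*(-2)) = 8*(8 - 52*X) = 64 - 416*X)
319² + k(561) = 319² + (64 - 416*561) = 101761 + (64 - 233376) = 101761 - 233312 = -131551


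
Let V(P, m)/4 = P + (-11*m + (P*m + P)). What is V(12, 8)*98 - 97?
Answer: 12447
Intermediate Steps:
V(P, m) = -44*m + 8*P + 4*P*m (V(P, m) = 4*(P + (-11*m + (P*m + P))) = 4*(P + (-11*m + (P + P*m))) = 4*(P + (P - 11*m + P*m)) = 4*(-11*m + 2*P + P*m) = -44*m + 8*P + 4*P*m)
V(12, 8)*98 - 97 = (-44*8 + 8*12 + 4*12*8)*98 - 97 = (-352 + 96 + 384)*98 - 97 = 128*98 - 97 = 12544 - 97 = 12447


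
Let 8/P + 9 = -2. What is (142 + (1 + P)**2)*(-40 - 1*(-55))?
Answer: 257865/121 ≈ 2131.1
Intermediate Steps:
P = -8/11 (P = 8/(-9 - 2) = 8/(-11) = 8*(-1/11) = -8/11 ≈ -0.72727)
(142 + (1 + P)**2)*(-40 - 1*(-55)) = (142 + (1 - 8/11)**2)*(-40 - 1*(-55)) = (142 + (3/11)**2)*(-40 + 55) = (142 + 9/121)*15 = (17191/121)*15 = 257865/121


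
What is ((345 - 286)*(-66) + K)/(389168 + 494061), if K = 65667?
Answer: 61773/883229 ≈ 0.069940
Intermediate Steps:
((345 - 286)*(-66) + K)/(389168 + 494061) = ((345 - 286)*(-66) + 65667)/(389168 + 494061) = (59*(-66) + 65667)/883229 = (-3894 + 65667)*(1/883229) = 61773*(1/883229) = 61773/883229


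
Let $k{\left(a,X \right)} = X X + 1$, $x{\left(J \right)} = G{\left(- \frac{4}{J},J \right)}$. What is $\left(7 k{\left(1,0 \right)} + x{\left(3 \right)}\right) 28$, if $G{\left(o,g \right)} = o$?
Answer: $\frac{476}{3} \approx 158.67$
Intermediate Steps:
$x{\left(J \right)} = - \frac{4}{J}$
$k{\left(a,X \right)} = 1 + X^{2}$ ($k{\left(a,X \right)} = X^{2} + 1 = 1 + X^{2}$)
$\left(7 k{\left(1,0 \right)} + x{\left(3 \right)}\right) 28 = \left(7 \left(1 + 0^{2}\right) - \frac{4}{3}\right) 28 = \left(7 \left(1 + 0\right) - \frac{4}{3}\right) 28 = \left(7 \cdot 1 - \frac{4}{3}\right) 28 = \left(7 - \frac{4}{3}\right) 28 = \frac{17}{3} \cdot 28 = \frac{476}{3}$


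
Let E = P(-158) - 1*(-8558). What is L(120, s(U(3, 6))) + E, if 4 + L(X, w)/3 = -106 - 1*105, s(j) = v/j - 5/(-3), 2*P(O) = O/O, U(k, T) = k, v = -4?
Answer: 15827/2 ≈ 7913.5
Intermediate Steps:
P(O) = ½ (P(O) = (O/O)/2 = (½)*1 = ½)
s(j) = 5/3 - 4/j (s(j) = -4/j - 5/(-3) = -4/j - 5*(-⅓) = -4/j + 5/3 = 5/3 - 4/j)
L(X, w) = -645 (L(X, w) = -12 + 3*(-106 - 1*105) = -12 + 3*(-106 - 105) = -12 + 3*(-211) = -12 - 633 = -645)
E = 17117/2 (E = ½ - 1*(-8558) = ½ + 8558 = 17117/2 ≈ 8558.5)
L(120, s(U(3, 6))) + E = -645 + 17117/2 = 15827/2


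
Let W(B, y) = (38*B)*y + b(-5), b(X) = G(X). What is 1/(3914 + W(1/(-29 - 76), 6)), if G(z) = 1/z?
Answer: 35/136907 ≈ 0.00025565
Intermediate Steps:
b(X) = 1/X
W(B, y) = -1/5 + 38*B*y (W(B, y) = (38*B)*y + 1/(-5) = 38*B*y - 1/5 = -1/5 + 38*B*y)
1/(3914 + W(1/(-29 - 76), 6)) = 1/(3914 + (-1/5 + 38*6/(-29 - 76))) = 1/(3914 + (-1/5 + 38*6/(-105))) = 1/(3914 + (-1/5 + 38*(-1/105)*6)) = 1/(3914 + (-1/5 - 76/35)) = 1/(3914 - 83/35) = 1/(136907/35) = 35/136907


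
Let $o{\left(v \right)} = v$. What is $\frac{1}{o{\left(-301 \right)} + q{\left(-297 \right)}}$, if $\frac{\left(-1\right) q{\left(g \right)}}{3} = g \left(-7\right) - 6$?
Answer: $- \frac{1}{6520} \approx -0.00015337$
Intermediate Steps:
$q{\left(g \right)} = 18 + 21 g$ ($q{\left(g \right)} = - 3 \left(g \left(-7\right) - 6\right) = - 3 \left(- 7 g - 6\right) = - 3 \left(-6 - 7 g\right) = 18 + 21 g$)
$\frac{1}{o{\left(-301 \right)} + q{\left(-297 \right)}} = \frac{1}{-301 + \left(18 + 21 \left(-297\right)\right)} = \frac{1}{-301 + \left(18 - 6237\right)} = \frac{1}{-301 - 6219} = \frac{1}{-6520} = - \frac{1}{6520}$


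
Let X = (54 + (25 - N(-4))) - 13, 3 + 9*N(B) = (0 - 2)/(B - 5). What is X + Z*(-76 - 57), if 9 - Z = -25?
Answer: -360911/81 ≈ -4455.7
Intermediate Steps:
N(B) = -⅓ - 2/(9*(-5 + B)) (N(B) = -⅓ + ((0 - 2)/(B - 5))/9 = -⅓ + (-2/(-5 + B))/9 = -⅓ - 2/(9*(-5 + B)))
Z = 34 (Z = 9 - 1*(-25) = 9 + 25 = 34)
X = 5371/81 (X = (54 + (25 - (13 - 3*(-4))/(9*(-5 - 4)))) - 13 = (54 + (25 - (13 + 12)/(9*(-9)))) - 13 = (54 + (25 - (-1)*25/(9*9))) - 13 = (54 + (25 - 1*(-25/81))) - 13 = (54 + (25 + 25/81)) - 13 = (54 + 2050/81) - 13 = 6424/81 - 13 = 5371/81 ≈ 66.309)
X + Z*(-76 - 57) = 5371/81 + 34*(-76 - 57) = 5371/81 + 34*(-133) = 5371/81 - 4522 = -360911/81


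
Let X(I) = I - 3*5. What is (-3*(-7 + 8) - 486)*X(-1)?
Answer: 7824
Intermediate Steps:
X(I) = -15 + I (X(I) = I - 15 = -15 + I)
(-3*(-7 + 8) - 486)*X(-1) = (-3*(-7 + 8) - 486)*(-15 - 1) = (-3*1 - 486)*(-16) = (-3 - 486)*(-16) = -489*(-16) = 7824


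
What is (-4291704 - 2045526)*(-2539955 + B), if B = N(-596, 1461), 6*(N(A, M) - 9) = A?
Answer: 16096851487760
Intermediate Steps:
N(A, M) = 9 + A/6
B = -271/3 (B = 9 + (⅙)*(-596) = 9 - 298/3 = -271/3 ≈ -90.333)
(-4291704 - 2045526)*(-2539955 + B) = (-4291704 - 2045526)*(-2539955 - 271/3) = -6337230*(-7620136/3) = 16096851487760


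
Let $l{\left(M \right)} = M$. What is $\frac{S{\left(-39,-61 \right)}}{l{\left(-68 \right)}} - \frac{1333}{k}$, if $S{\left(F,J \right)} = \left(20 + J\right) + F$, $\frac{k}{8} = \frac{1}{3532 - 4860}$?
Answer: $\frac{3761746}{17} \approx 2.2128 \cdot 10^{5}$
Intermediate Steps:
$k = - \frac{1}{166}$ ($k = \frac{8}{3532 - 4860} = \frac{8}{-1328} = 8 \left(- \frac{1}{1328}\right) = - \frac{1}{166} \approx -0.0060241$)
$S{\left(F,J \right)} = 20 + F + J$
$\frac{S{\left(-39,-61 \right)}}{l{\left(-68 \right)}} - \frac{1333}{k} = \frac{20 - 39 - 61}{-68} - \frac{1333}{- \frac{1}{166}} = \left(-80\right) \left(- \frac{1}{68}\right) - -221278 = \frac{20}{17} + 221278 = \frac{3761746}{17}$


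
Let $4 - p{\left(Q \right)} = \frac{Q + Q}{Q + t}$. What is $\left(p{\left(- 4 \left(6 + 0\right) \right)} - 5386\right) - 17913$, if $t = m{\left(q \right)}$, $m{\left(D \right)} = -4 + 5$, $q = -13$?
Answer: $- \frac{535833}{23} \approx -23297.0$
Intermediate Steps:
$m{\left(D \right)} = 1$
$t = 1$
$p{\left(Q \right)} = 4 - \frac{2 Q}{1 + Q}$ ($p{\left(Q \right)} = 4 - \frac{Q + Q}{Q + 1} = 4 - \frac{2 Q}{1 + Q}$)
$\left(p{\left(- 4 \left(6 + 0\right) \right)} - 5386\right) - 17913 = \left(\frac{2 \left(2 - 4 \left(6 + 0\right)\right)}{1 - 4 \left(6 + 0\right)} - 5386\right) - 17913 = \left(\frac{2 \left(2 - 24\right)}{1 - 24} - 5386\right) - 17913 = \left(2 \frac{1}{-23} \left(-22\right) - 5386\right) - 17913 = \left(2 \left(- \frac{1}{23}\right) \left(-22\right) - 5386\right) - 17913 = \left(\frac{44}{23} - 5386\right) - 17913 = - \frac{123834}{23} - 17913 = - \frac{535833}{23}$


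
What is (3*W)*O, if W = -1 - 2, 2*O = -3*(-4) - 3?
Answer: -81/2 ≈ -40.500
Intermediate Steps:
O = 9/2 (O = (-3*(-4) - 3)/2 = (12 - 3)/2 = (½)*9 = 9/2 ≈ 4.5000)
W = -3
(3*W)*O = (3*(-3))*(9/2) = -9*9/2 = -81/2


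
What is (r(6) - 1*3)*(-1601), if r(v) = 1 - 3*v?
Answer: 32020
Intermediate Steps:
(r(6) - 1*3)*(-1601) = ((1 - 3*6) - 1*3)*(-1601) = ((1 - 18) - 3)*(-1601) = (-17 - 3)*(-1601) = -20*(-1601) = 32020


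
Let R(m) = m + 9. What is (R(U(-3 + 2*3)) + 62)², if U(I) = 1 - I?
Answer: 4761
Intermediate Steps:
R(m) = 9 + m
(R(U(-3 + 2*3)) + 62)² = ((9 + (1 - (-3 + 2*3))) + 62)² = ((9 + (1 - (-3 + 6))) + 62)² = ((9 + (1 - 1*3)) + 62)² = ((9 + (1 - 3)) + 62)² = ((9 - 2) + 62)² = (7 + 62)² = 69² = 4761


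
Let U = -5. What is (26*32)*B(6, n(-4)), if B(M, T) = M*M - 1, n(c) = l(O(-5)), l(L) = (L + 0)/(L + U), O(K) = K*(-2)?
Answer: 29120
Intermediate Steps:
O(K) = -2*K
l(L) = L/(-5 + L) (l(L) = (L + 0)/(L - 5) = L/(-5 + L))
n(c) = 2 (n(c) = (-2*(-5))/(-5 - 2*(-5)) = 10/(-5 + 10) = 10/5 = 10*(⅕) = 2)
B(M, T) = -1 + M² (B(M, T) = M² - 1 = -1 + M²)
(26*32)*B(6, n(-4)) = (26*32)*(-1 + 6²) = 832*(-1 + 36) = 832*35 = 29120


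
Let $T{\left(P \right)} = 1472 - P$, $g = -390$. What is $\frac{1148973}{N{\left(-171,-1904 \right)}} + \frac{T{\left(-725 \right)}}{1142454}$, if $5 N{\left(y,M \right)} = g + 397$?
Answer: $\frac{937606287727}{1142454} \approx 8.207 \cdot 10^{5}$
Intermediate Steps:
$N{\left(y,M \right)} = \frac{7}{5}$ ($N{\left(y,M \right)} = \frac{-390 + 397}{5} = \frac{1}{5} \cdot 7 = \frac{7}{5}$)
$\frac{1148973}{N{\left(-171,-1904 \right)}} + \frac{T{\left(-725 \right)}}{1142454} = \frac{1148973}{\frac{7}{5}} + \frac{1472 - -725}{1142454} = 1148973 \cdot \frac{5}{7} + \left(1472 + 725\right) \frac{1}{1142454} = 820695 + 2197 \cdot \frac{1}{1142454} = 820695 + \frac{2197}{1142454} = \frac{937606287727}{1142454}$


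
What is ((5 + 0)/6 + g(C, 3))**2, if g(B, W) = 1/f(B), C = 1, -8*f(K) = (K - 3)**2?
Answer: 49/36 ≈ 1.3611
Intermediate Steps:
f(K) = -(-3 + K)**2/8 (f(K) = -(K - 3)**2/8 = -(-3 + K)**2/8)
g(B, W) = -8/(-3 + B)**2 (g(B, W) = 1/(-(-3 + B)**2/8) = -8/(-3 + B)**2)
((5 + 0)/6 + g(C, 3))**2 = ((5 + 0)/6 - 8/(-3 + 1)**2)**2 = (5*(1/6) - 8/(-2)**2)**2 = (5/6 - 8*1/4)**2 = (5/6 - 2)**2 = (-7/6)**2 = 49/36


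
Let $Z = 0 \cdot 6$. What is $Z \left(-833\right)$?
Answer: $0$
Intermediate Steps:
$Z = 0$
$Z \left(-833\right) = 0 \left(-833\right) = 0$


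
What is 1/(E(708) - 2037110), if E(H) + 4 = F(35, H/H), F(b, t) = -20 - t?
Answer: -1/2037135 ≈ -4.9089e-7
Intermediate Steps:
E(H) = -25 (E(H) = -4 + (-20 - H/H) = -4 + (-20 - 1*1) = -4 + (-20 - 1) = -4 - 21 = -25)
1/(E(708) - 2037110) = 1/(-25 - 2037110) = 1/(-2037135) = -1/2037135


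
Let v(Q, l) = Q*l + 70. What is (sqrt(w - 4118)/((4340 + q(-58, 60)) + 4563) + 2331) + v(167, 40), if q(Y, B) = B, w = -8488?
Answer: 9081 + I*sqrt(12606)/8963 ≈ 9081.0 + 0.012527*I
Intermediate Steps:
v(Q, l) = 70 + Q*l
(sqrt(w - 4118)/((4340 + q(-58, 60)) + 4563) + 2331) + v(167, 40) = (sqrt(-8488 - 4118)/((4340 + 60) + 4563) + 2331) + (70 + 167*40) = (sqrt(-12606)/(4400 + 4563) + 2331) + (70 + 6680) = ((I*sqrt(12606))/8963 + 2331) + 6750 = ((I*sqrt(12606))*(1/8963) + 2331) + 6750 = (I*sqrt(12606)/8963 + 2331) + 6750 = (2331 + I*sqrt(12606)/8963) + 6750 = 9081 + I*sqrt(12606)/8963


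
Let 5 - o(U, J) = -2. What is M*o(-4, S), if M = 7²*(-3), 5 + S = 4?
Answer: -1029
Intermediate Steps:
S = -1 (S = -5 + 4 = -1)
o(U, J) = 7 (o(U, J) = 5 - 1*(-2) = 5 + 2 = 7)
M = -147 (M = 49*(-3) = -147)
M*o(-4, S) = -147*7 = -1029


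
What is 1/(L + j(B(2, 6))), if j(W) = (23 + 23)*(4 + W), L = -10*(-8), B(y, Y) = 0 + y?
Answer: 1/356 ≈ 0.0028090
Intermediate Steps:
B(y, Y) = y
L = 80
j(W) = 184 + 46*W (j(W) = 46*(4 + W) = 184 + 46*W)
1/(L + j(B(2, 6))) = 1/(80 + (184 + 46*2)) = 1/(80 + (184 + 92)) = 1/(80 + 276) = 1/356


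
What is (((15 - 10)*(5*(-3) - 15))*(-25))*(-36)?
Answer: -135000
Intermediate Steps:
(((15 - 10)*(5*(-3) - 15))*(-25))*(-36) = ((5*(-15 - 15))*(-25))*(-36) = ((5*(-30))*(-25))*(-36) = -150*(-25)*(-36) = 3750*(-36) = -135000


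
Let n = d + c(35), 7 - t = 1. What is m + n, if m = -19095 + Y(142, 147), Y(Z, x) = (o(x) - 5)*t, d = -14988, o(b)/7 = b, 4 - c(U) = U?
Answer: -27970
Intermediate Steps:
c(U) = 4 - U
o(b) = 7*b
t = 6 (t = 7 - 1*1 = 7 - 1 = 6)
n = -15019 (n = -14988 + (4 - 1*35) = -14988 + (4 - 35) = -14988 - 31 = -15019)
Y(Z, x) = -30 + 42*x (Y(Z, x) = (7*x - 5)*6 = (-5 + 7*x)*6 = -30 + 42*x)
m = -12951 (m = -19095 + (-30 + 42*147) = -19095 + (-30 + 6174) = -19095 + 6144 = -12951)
m + n = -12951 - 15019 = -27970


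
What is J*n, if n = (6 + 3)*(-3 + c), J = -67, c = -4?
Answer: 4221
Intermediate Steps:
n = -63 (n = (6 + 3)*(-3 - 4) = 9*(-7) = -63)
J*n = -67*(-63) = 4221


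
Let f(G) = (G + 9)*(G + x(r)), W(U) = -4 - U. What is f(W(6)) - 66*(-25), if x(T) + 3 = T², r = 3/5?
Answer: 41566/25 ≈ 1662.6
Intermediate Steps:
r = ⅗ (r = 3*(⅕) = ⅗ ≈ 0.60000)
x(T) = -3 + T²
f(G) = (9 + G)*(-66/25 + G) (f(G) = (G + 9)*(G + (-3 + (⅗)²)) = (9 + G)*(G + (-3 + 9/25)) = (9 + G)*(G - 66/25) = (9 + G)*(-66/25 + G))
f(W(6)) - 66*(-25) = (-594/25 + (-4 - 1*6)² + 159*(-4 - 1*6)/25) - 66*(-25) = (-594/25 + (-4 - 6)² + 159*(-4 - 6)/25) + 1650 = (-594/25 + (-10)² + (159/25)*(-10)) + 1650 = (-594/25 + 100 - 318/5) + 1650 = 316/25 + 1650 = 41566/25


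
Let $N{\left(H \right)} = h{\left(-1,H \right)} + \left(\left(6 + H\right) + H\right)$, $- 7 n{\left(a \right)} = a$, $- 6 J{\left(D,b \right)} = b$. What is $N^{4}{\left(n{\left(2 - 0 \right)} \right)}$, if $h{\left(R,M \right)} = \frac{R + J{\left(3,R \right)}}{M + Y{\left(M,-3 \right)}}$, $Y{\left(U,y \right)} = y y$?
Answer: $\frac{34848514767749761}{43084048056336} \approx 808.85$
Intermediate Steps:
$J{\left(D,b \right)} = - \frac{b}{6}$
$Y{\left(U,y \right)} = y^{2}$
$h{\left(R,M \right)} = \frac{5 R}{6 \left(9 + M\right)}$ ($h{\left(R,M \right)} = \frac{R - \frac{R}{6}}{M + \left(-3\right)^{2}} = \frac{\frac{5}{6} R}{M + 9} = \frac{\frac{5}{6} R}{9 + M} = \frac{5 R}{6 \left(9 + M\right)}$)
$n{\left(a \right)} = - \frac{a}{7}$
$N{\left(H \right)} = 6 + 2 H - \frac{5}{6 \left(9 + H\right)}$ ($N{\left(H \right)} = \frac{5}{6} \left(-1\right) \frac{1}{9 + H} + \left(\left(6 + H\right) + H\right) = - \frac{5}{6 \left(9 + H\right)} + \left(6 + 2 H\right) = 6 + 2 H - \frac{5}{6 \left(9 + H\right)}$)
$N^{4}{\left(n{\left(2 - 0 \right)} \right)} = \left(\frac{-5 + 12 \left(3 - \frac{2 - 0}{7}\right) \left(9 - \frac{2 - 0}{7}\right)}{6 \left(9 - \frac{2 - 0}{7}\right)}\right)^{4} = \left(\frac{-5 + 12 \left(3 - \frac{2 + 0}{7}\right) \left(9 - \frac{2 + 0}{7}\right)}{6 \left(9 - \frac{2 + 0}{7}\right)}\right)^{4} = \left(\frac{-5 + 12 \left(3 - \frac{2}{7}\right) \left(9 - \frac{2}{7}\right)}{6 \left(9 - \frac{2}{7}\right)}\right)^{4} = \left(\frac{-5 + 12 \cdot \frac{19}{7} \cdot \frac{61}{7}}{6 \cdot \frac{61}{7}}\right)^{4} = \left(\frac{1}{6} \cdot \frac{7}{61} \left(-5 + \frac{13908}{49}\right)\right)^{4} = \left(\frac{1}{6} \cdot \frac{7}{61} \cdot \frac{13663}{49}\right)^{4} = \left(\frac{13663}{2562}\right)^{4} = \frac{34848514767749761}{43084048056336}$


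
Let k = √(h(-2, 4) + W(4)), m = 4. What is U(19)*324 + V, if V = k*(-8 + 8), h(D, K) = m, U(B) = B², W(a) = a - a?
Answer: 116964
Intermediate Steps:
W(a) = 0
h(D, K) = 4
k = 2 (k = √(4 + 0) = √4 = 2)
V = 0 (V = 2*(-8 + 8) = 2*0 = 0)
U(19)*324 + V = 19²*324 + 0 = 361*324 + 0 = 116964 + 0 = 116964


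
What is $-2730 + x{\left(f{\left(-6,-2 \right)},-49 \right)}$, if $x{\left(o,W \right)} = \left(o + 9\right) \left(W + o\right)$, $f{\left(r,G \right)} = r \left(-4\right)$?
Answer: $-3555$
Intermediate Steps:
$f{\left(r,G \right)} = - 4 r$
$x{\left(o,W \right)} = \left(9 + o\right) \left(W + o\right)$
$-2730 + x{\left(f{\left(-6,-2 \right)},-49 \right)} = -2730 + \left(\left(\left(-4\right) \left(-6\right)\right)^{2} + 9 \left(-49\right) + 9 \left(\left(-4\right) \left(-6\right)\right) - 49 \left(\left(-4\right) \left(-6\right)\right)\right) = -2730 + \left(24^{2} - 441 + 9 \cdot 24 - 1176\right) = -2730 + \left(576 - 441 + 216 - 1176\right) = -2730 - 825 = -3555$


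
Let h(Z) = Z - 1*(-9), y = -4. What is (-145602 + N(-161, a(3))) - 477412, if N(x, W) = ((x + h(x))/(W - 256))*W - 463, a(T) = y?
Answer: -40526318/65 ≈ -6.2348e+5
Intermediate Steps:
a(T) = -4
h(Z) = 9 + Z (h(Z) = Z + 9 = 9 + Z)
N(x, W) = -463 + W*(9 + 2*x)/(-256 + W) (N(x, W) = ((x + (9 + x))/(W - 256))*W - 463 = ((9 + 2*x)/(-256 + W))*W - 463 = W*(9 + 2*x)/(-256 + W) - 463 = -463 + W*(9 + 2*x)/(-256 + W))
(-145602 + N(-161, a(3))) - 477412 = (-145602 + 2*(59264 - 227*(-4) - 4*(-161))/(-256 - 4)) - 477412 = (-145602 + 2*(59264 + 908 + 644)/(-260)) - 477412 = (-145602 + 2*(-1/260)*60816) - 477412 = (-145602 - 30408/65) - 477412 = -9494538/65 - 477412 = -40526318/65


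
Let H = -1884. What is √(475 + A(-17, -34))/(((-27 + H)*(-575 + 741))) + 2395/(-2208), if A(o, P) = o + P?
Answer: -2395/2208 - √106/158613 ≈ -1.0848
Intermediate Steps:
A(o, P) = P + o
√(475 + A(-17, -34))/(((-27 + H)*(-575 + 741))) + 2395/(-2208) = √(475 + (-34 - 17))/(((-27 - 1884)*(-575 + 741))) + 2395/(-2208) = √(475 - 51)/((-1911*166)) + 2395*(-1/2208) = √424/(-317226) - 2395/2208 = (2*√106)*(-1/317226) - 2395/2208 = -√106/158613 - 2395/2208 = -2395/2208 - √106/158613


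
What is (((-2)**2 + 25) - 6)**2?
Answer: 529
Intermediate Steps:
(((-2)**2 + 25) - 6)**2 = ((4 + 25) - 6)**2 = (29 - 6)**2 = 23**2 = 529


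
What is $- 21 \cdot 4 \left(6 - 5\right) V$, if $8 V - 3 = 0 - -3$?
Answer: $-63$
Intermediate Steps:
$V = \frac{3}{4}$ ($V = \frac{3}{8} + \frac{0 - -3}{8} = \frac{3}{8} + \frac{0 + 3}{8} = \frac{3}{8} + \frac{1}{8} \cdot 3 = \frac{3}{8} + \frac{3}{8} = \frac{3}{4} \approx 0.75$)
$- 21 \cdot 4 \left(6 - 5\right) V = - 21 \cdot 4 \left(6 - 5\right) \frac{3}{4} = - 21 \cdot 4 \cdot 1 \cdot \frac{3}{4} = \left(-21\right) 4 \cdot \frac{3}{4} = \left(-84\right) \frac{3}{4} = -63$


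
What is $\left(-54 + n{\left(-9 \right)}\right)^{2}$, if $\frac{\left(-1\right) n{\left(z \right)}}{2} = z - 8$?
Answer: $400$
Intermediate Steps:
$n{\left(z \right)} = 16 - 2 z$ ($n{\left(z \right)} = - 2 \left(z - 8\right) = - 2 \left(-8 + z\right) = 16 - 2 z$)
$\left(-54 + n{\left(-9 \right)}\right)^{2} = \left(-54 + \left(16 - -18\right)\right)^{2} = \left(-54 + \left(16 + 18\right)\right)^{2} = \left(-54 + 34\right)^{2} = \left(-20\right)^{2} = 400$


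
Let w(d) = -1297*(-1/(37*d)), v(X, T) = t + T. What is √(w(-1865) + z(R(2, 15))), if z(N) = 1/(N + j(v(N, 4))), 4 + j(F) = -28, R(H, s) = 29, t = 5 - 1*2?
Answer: 8*I*√235790085/207015 ≈ 0.5934*I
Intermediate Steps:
t = 3 (t = 5 - 2 = 3)
v(X, T) = 3 + T
j(F) = -32 (j(F) = -4 - 28 = -32)
z(N) = 1/(-32 + N) (z(N) = 1/(N - 32) = 1/(-32 + N))
w(d) = 1297/(37*d) (w(d) = -(-1297)/(37*d) = 1297/(37*d))
√(w(-1865) + z(R(2, 15))) = √((1297/37)/(-1865) + 1/(-32 + 29)) = √((1297/37)*(-1/1865) + 1/(-3)) = √(-1297/69005 - ⅓) = √(-72896/207015) = 8*I*√235790085/207015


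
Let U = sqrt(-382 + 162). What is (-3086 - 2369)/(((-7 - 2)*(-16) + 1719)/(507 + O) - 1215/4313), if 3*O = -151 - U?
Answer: 47054830*(sqrt(55) + 685*I)/(243*(-92349*I + 10*sqrt(55))) ≈ -1436.3 + 16.704*I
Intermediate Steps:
U = 2*I*sqrt(55) (U = sqrt(-220) = 2*I*sqrt(55) ≈ 14.832*I)
O = -151/3 - 2*I*sqrt(55)/3 (O = (-151 - 2*I*sqrt(55))/3 = -151/3 - 2*I*sqrt(55)/3 ≈ -50.333 - 4.9441*I)
(-3086 - 2369)/(((-7 - 2)*(-16) + 1719)/(507 + O) - 1215/4313) = (-3086 - 2369)/(((-7 - 2)*(-16) + 1719)/(507 + (-151/3 - 2*I*sqrt(55)/3)) - 1215/4313) = -5455/((-9*(-16) + 1719)/(1370/3 - 2*I*sqrt(55)/3) - 1215*1/4313) = -5455/((144 + 1719)/(1370/3 - 2*I*sqrt(55)/3) - 1215/4313) = -5455/(1863/(1370/3 - 2*I*sqrt(55)/3) - 1215/4313) = -5455/(-1215/4313 + 1863/(1370/3 - 2*I*sqrt(55)/3))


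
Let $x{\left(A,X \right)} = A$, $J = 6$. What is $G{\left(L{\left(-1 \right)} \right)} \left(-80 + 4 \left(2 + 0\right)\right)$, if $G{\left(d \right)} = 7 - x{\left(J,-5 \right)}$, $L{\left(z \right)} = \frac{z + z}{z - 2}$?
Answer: $-72$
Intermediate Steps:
$L{\left(z \right)} = \frac{2 z}{-2 + z}$
$G{\left(d \right)} = 1$ ($G{\left(d \right)} = 7 - 6 = 1$)
$G{\left(L{\left(-1 \right)} \right)} \left(-80 + 4 \left(2 + 0\right)\right) = 1 \left(-80 + 4 \left(2 + 0\right)\right) = 1 \left(-80 + 4 \cdot 2\right) = 1 \left(-80 + 8\right) = 1 \left(-72\right) = -72$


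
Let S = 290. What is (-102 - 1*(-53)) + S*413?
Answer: 119721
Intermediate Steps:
(-102 - 1*(-53)) + S*413 = (-102 - 1*(-53)) + 290*413 = (-102 + 53) + 119770 = -49 + 119770 = 119721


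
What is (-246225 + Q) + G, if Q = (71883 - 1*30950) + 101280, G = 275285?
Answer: 171273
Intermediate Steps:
Q = 142213 (Q = (71883 - 30950) + 101280 = 40933 + 101280 = 142213)
(-246225 + Q) + G = (-246225 + 142213) + 275285 = -104012 + 275285 = 171273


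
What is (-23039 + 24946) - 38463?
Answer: -36556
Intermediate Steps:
(-23039 + 24946) - 38463 = 1907 - 38463 = -36556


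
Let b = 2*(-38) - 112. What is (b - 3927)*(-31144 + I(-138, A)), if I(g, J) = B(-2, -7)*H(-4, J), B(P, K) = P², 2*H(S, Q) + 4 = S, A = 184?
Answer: 128223400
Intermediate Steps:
H(S, Q) = -2 + S/2
b = -188 (b = -76 - 112 = -188)
I(g, J) = -16 (I(g, J) = (-2)²*(-2 + (½)*(-4)) = 4*(-2 - 2) = 4*(-4) = -16)
(b - 3927)*(-31144 + I(-138, A)) = (-188 - 3927)*(-31144 - 16) = -4115*(-31160) = 128223400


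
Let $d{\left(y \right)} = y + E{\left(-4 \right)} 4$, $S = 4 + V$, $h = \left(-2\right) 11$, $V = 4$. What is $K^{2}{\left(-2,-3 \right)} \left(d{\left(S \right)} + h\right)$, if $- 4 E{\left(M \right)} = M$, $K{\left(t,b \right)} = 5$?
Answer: $-250$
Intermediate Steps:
$h = -22$
$S = 8$ ($S = 4 + 4 = 8$)
$E{\left(M \right)} = - \frac{M}{4}$
$d{\left(y \right)} = 4 + y$ ($d{\left(y \right)} = y + \left(- \frac{1}{4}\right) \left(-4\right) 4 = y + 1 \cdot 4 = y + 4 = 4 + y$)
$K^{2}{\left(-2,-3 \right)} \left(d{\left(S \right)} + h\right) = 5^{2} \left(\left(4 + 8\right) - 22\right) = 25 \left(12 - 22\right) = 25 \left(-10\right) = -250$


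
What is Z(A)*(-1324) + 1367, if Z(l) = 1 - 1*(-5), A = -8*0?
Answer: -6577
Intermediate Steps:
A = 0
Z(l) = 6 (Z(l) = 1 + 5 = 6)
Z(A)*(-1324) + 1367 = 6*(-1324) + 1367 = -7944 + 1367 = -6577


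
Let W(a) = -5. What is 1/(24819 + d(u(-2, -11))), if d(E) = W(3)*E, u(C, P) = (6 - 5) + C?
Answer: 1/24824 ≈ 4.0284e-5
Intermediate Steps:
u(C, P) = 1 + C
d(E) = -5*E
1/(24819 + d(u(-2, -11))) = 1/(24819 - 5*(1 - 2)) = 1/(24819 - 5*(-1)) = 1/(24819 + 5) = 1/24824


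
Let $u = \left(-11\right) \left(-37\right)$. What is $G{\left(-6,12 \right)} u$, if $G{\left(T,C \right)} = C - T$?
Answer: $7326$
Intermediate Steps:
$u = 407$
$G{\left(-6,12 \right)} u = \left(12 - -6\right) 407 = \left(12 + 6\right) 407 = 18 \cdot 407 = 7326$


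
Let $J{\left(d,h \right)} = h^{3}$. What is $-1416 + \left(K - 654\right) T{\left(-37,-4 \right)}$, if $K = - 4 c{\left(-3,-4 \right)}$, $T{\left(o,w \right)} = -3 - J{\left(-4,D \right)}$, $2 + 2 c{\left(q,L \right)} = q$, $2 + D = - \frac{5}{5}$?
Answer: $-16872$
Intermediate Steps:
$D = -3$ ($D = -2 - \frac{5}{5} = -2 - 1 = -3$)
$c{\left(q,L \right)} = -1 + \frac{q}{2}$
$T{\left(o,w \right)} = 24$ ($T{\left(o,w \right)} = -3 - \left(-3\right)^{3} = -3 - -27 = -3 + 27 = 24$)
$K = 10$ ($K = - 4 \left(-1 + \frac{1}{2} \left(-3\right)\right) = - 4 \left(-1 - \frac{3}{2}\right) = \left(-4\right) \left(- \frac{5}{2}\right) = 10$)
$-1416 + \left(K - 654\right) T{\left(-37,-4 \right)} = -1416 + \left(10 - 654\right) 24 = -1416 - 15456 = -16872$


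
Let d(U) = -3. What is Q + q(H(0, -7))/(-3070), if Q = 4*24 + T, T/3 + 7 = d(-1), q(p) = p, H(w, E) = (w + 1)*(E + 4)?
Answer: 202623/3070 ≈ 66.001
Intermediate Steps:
H(w, E) = (1 + w)*(4 + E)
T = -30 (T = -21 + 3*(-3) = -21 - 9 = -30)
Q = 66 (Q = 4*24 - 30 = 96 - 30 = 66)
Q + q(H(0, -7))/(-3070) = 66 + (4 - 7 + 4*0 - 7*0)/(-3070) = 66 + (4 - 7 + 0 + 0)*(-1/3070) = 66 - 3*(-1/3070) = 66 + 3/3070 = 202623/3070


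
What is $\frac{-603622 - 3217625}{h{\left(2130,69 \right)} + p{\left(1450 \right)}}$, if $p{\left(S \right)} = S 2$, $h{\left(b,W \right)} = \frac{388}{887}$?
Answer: $- \frac{3389446089}{2572688} \approx -1317.5$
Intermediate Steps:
$h{\left(b,W \right)} = \frac{388}{887}$ ($h{\left(b,W \right)} = 388 \cdot \frac{1}{887} = \frac{388}{887}$)
$p{\left(S \right)} = 2 S$
$\frac{-603622 - 3217625}{h{\left(2130,69 \right)} + p{\left(1450 \right)}} = \frac{-603622 - 3217625}{\frac{388}{887} + 2 \cdot 1450} = - \frac{3821247}{\frac{388}{887} + 2900} = - \frac{3821247}{\frac{2572688}{887}} = \left(-3821247\right) \frac{887}{2572688} = - \frac{3389446089}{2572688}$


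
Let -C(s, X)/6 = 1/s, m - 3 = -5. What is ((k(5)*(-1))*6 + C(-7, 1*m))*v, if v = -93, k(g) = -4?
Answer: -16182/7 ≈ -2311.7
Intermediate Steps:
m = -2 (m = 3 - 5 = -2)
C(s, X) = -6/s
((k(5)*(-1))*6 + C(-7, 1*m))*v = (-4*(-1)*6 - 6/(-7))*(-93) = (4*6 - 6*(-⅐))*(-93) = (24 + 6/7)*(-93) = (174/7)*(-93) = -16182/7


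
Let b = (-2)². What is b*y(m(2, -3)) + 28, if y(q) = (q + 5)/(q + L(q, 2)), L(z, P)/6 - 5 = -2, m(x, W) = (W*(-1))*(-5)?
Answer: 44/3 ≈ 14.667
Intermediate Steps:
b = 4
m(x, W) = 5*W (m(x, W) = -W*(-5) = 5*W)
L(z, P) = 18 (L(z, P) = 30 + 6*(-2) = 30 - 12 = 18)
y(q) = (5 + q)/(18 + q) (y(q) = (q + 5)/(q + 18) = (5 + q)/(18 + q))
b*y(m(2, -3)) + 28 = 4*((5 + 5*(-3))/(18 + 5*(-3))) + 28 = 4*((5 - 15)/(18 - 15)) + 28 = 4*(-10/3) + 28 = -40/3 + 28 = 44/3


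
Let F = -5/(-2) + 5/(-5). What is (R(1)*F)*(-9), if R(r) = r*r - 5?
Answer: 54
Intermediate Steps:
R(r) = -5 + r**2 (R(r) = r**2 - 5 = -5 + r**2)
F = 3/2 (F = -5*(-1/2) + 5*(-1/5) = 5/2 - 1 = 3/2 ≈ 1.5000)
(R(1)*F)*(-9) = ((-5 + 1**2)*(3/2))*(-9) = ((-5 + 1)*(3/2))*(-9) = -4*3/2*(-9) = -6*(-9) = 54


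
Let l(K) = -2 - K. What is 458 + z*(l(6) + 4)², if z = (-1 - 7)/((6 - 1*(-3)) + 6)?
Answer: 6742/15 ≈ 449.47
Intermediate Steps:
z = -8/15 (z = -8/((6 + 3) + 6) = -8/(9 + 6) = -8/15 ≈ -0.53333)
458 + z*(l(6) + 4)² = 458 - 8*((-2 - 1*6) + 4)²/15 = 458 - 8*((-2 - 6) + 4)²/15 = 458 - 8*(-8 + 4)²/15 = 458 - 8/15*(-4)² = 458 - 8/15*16 = 458 - 128/15 = 6742/15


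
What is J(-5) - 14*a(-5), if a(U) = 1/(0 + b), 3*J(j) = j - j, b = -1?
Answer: 14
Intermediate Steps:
J(j) = 0 (J(j) = (j - j)/3 = (⅓)*0 = 0)
a(U) = -1 (a(U) = 1/(0 - 1) = 1/(-1) = -1)
J(-5) - 14*a(-5) = 0 - 14*(-1) = 0 + 14 = 14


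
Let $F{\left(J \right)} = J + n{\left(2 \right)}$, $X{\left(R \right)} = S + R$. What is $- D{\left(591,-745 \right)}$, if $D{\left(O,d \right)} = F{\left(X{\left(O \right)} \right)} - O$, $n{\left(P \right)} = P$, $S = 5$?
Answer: $-7$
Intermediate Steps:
$X{\left(R \right)} = 5 + R$
$F{\left(J \right)} = 2 + J$ ($F{\left(J \right)} = J + 2 = 2 + J$)
$D{\left(O,d \right)} = 7$ ($D{\left(O,d \right)} = \left(2 + \left(5 + O\right)\right) - O = \left(7 + O\right) - O = 7$)
$- D{\left(591,-745 \right)} = \left(-1\right) 7 = -7$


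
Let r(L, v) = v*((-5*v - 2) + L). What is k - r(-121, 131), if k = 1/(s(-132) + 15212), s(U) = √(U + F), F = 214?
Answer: 11792160370264/115702431 - √82/231404862 ≈ 1.0192e+5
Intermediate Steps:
s(U) = √(214 + U) (s(U) = √(U + 214) = √(214 + U))
r(L, v) = v*(-2 + L - 5*v) (r(L, v) = v*((-2 - 5*v) + L) = v*(-2 + L - 5*v))
k = 1/(15212 + √82) (k = 1/(√(214 - 132) + 15212) = 1/(√82 + 15212) = 1/(15212 + √82) ≈ 6.5699e-5)
k - r(-121, 131) = (7606/115702431 - √82/231404862) - 131*(-2 - 121 - 5*131) = (7606/115702431 - √82/231404862) - 131*(-2 - 121 - 655) = (7606/115702431 - √82/231404862) - 131*(-778) = (7606/115702431 - √82/231404862) - 1*(-101918) = (7606/115702431 - √82/231404862) + 101918 = 11792160370264/115702431 - √82/231404862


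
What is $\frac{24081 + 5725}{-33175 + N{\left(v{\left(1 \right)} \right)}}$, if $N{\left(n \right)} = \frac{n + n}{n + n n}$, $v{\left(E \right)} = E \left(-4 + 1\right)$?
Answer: $- \frac{14903}{16588} \approx -0.89842$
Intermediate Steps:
$v{\left(E \right)} = - 3 E$ ($v{\left(E \right)} = E \left(-3\right) = - 3 E$)
$N{\left(n \right)} = \frac{2 n}{n + n^{2}}$
$\frac{24081 + 5725}{-33175 + N{\left(v{\left(1 \right)} \right)}} = \frac{24081 + 5725}{-33175 + \frac{2}{1 - 3}} = \frac{29806}{-33175 + \frac{2}{1 - 3}} = \frac{29806}{-33175 + \frac{2}{-2}} = \frac{29806}{-33175 + 2 \left(- \frac{1}{2}\right)} = \frac{29806}{-33175 - 1} = \frac{29806}{-33176} = 29806 \left(- \frac{1}{33176}\right) = - \frac{14903}{16588}$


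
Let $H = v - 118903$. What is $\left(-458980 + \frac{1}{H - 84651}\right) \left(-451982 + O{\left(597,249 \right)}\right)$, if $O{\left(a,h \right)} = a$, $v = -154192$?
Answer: $\frac{74116631175277185}{357746} \approx 2.0718 \cdot 10^{11}$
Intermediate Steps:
$H = -273095$ ($H = -154192 - 118903 = -273095$)
$\left(-458980 + \frac{1}{H - 84651}\right) \left(-451982 + O{\left(597,249 \right)}\right) = \left(-458980 + \frac{1}{-273095 - 84651}\right) \left(-451982 + 597\right) = \left(-458980 + \frac{1}{-357746}\right) \left(-451385\right) = \left(-458980 - \frac{1}{357746}\right) \left(-451385\right) = \left(- \frac{164198259081}{357746}\right) \left(-451385\right) = \frac{74116631175277185}{357746}$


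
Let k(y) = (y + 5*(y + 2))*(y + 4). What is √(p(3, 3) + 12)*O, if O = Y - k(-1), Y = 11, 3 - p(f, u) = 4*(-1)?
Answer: -√19 ≈ -4.3589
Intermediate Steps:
p(f, u) = 7 (p(f, u) = 3 - 4*(-1) = 3 - 1*(-4) = 3 + 4 = 7)
k(y) = (4 + y)*(10 + 6*y) (k(y) = (y + 5*(2 + y))*(4 + y) = (y + (10 + 5*y))*(4 + y) = (10 + 6*y)*(4 + y) = (4 + y)*(10 + 6*y))
O = -1 (O = 11 - (40 + 6*(-1)² + 34*(-1)) = 11 - (40 + 6*1 - 34) = 11 - (40 + 6 - 34) = 11 - 1*12 = 11 - 12 = -1)
√(p(3, 3) + 12)*O = √(7 + 12)*(-1) = √19*(-1) = -√19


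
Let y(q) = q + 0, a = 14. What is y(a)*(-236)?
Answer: -3304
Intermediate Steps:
y(q) = q
y(a)*(-236) = 14*(-236) = -3304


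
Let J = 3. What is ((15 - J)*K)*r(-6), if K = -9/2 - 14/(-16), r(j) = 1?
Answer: -87/2 ≈ -43.500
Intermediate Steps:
K = -29/8 (K = -9*1/2 - 14*(-1/16) = -9/2 + 7/8 = -29/8 ≈ -3.6250)
((15 - J)*K)*r(-6) = ((15 - 1*3)*(-29/8))*1 = ((15 - 3)*(-29/8))*1 = (12*(-29/8))*1 = -87/2*1 = -87/2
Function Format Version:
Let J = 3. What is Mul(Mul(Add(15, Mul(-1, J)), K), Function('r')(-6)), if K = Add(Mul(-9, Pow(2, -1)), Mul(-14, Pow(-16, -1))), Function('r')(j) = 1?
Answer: Rational(-87, 2) ≈ -43.500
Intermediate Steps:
K = Rational(-29, 8) (K = Add(Mul(-9, Rational(1, 2)), Mul(-14, Rational(-1, 16))) = Add(Rational(-9, 2), Rational(7, 8)) = Rational(-29, 8) ≈ -3.6250)
Mul(Mul(Add(15, Mul(-1, J)), K), Function('r')(-6)) = Mul(Mul(Add(15, Mul(-1, 3)), Rational(-29, 8)), 1) = Mul(Mul(Add(15, -3), Rational(-29, 8)), 1) = Mul(Mul(12, Rational(-29, 8)), 1) = Mul(Rational(-87, 2), 1) = Rational(-87, 2)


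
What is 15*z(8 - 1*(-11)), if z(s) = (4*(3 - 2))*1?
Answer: 60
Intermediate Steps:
z(s) = 4 (z(s) = (4*1)*1 = 4*1 = 4)
15*z(8 - 1*(-11)) = 15*4 = 60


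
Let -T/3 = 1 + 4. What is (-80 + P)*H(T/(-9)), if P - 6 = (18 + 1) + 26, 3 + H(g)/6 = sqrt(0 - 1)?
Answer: 522 - 174*I ≈ 522.0 - 174.0*I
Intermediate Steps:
T = -15 (T = -3*(1 + 4) = -3*5 = -15)
H(g) = -18 + 6*I (H(g) = -18 + 6*sqrt(0 - 1) = -18 + 6*sqrt(-1) = -18 + 6*I)
P = 51 (P = 6 + ((18 + 1) + 26) = 6 + (19 + 26) = 6 + 45 = 51)
(-80 + P)*H(T/(-9)) = (-80 + 51)*(-18 + 6*I) = -29*(-18 + 6*I) = 522 - 174*I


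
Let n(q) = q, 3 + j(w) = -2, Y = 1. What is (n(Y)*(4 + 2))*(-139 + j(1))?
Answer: -864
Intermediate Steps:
j(w) = -5 (j(w) = -3 - 2 = -5)
(n(Y)*(4 + 2))*(-139 + j(1)) = (1*(4 + 2))*(-139 - 5) = (1*6)*(-144) = 6*(-144) = -864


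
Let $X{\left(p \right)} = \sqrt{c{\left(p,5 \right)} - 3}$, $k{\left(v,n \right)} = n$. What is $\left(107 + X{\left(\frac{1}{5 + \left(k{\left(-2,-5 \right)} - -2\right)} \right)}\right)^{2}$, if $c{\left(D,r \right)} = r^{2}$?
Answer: $\left(107 + \sqrt{22}\right)^{2} \approx 12475.0$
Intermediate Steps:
$X{\left(p \right)} = \sqrt{22}$ ($X{\left(p \right)} = \sqrt{5^{2} - 3} = \sqrt{25 - 3} = \sqrt{22}$)
$\left(107 + X{\left(\frac{1}{5 + \left(k{\left(-2,-5 \right)} - -2\right)} \right)}\right)^{2} = \left(107 + \sqrt{22}\right)^{2}$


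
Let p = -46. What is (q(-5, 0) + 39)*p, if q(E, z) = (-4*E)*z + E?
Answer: -1564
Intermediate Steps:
q(E, z) = E - 4*E*z (q(E, z) = -4*E*z + E = E - 4*E*z)
(q(-5, 0) + 39)*p = (-5*(1 - 4*0) + 39)*(-46) = (-5*(1 + 0) + 39)*(-46) = (-5*1 + 39)*(-46) = (-5 + 39)*(-46) = 34*(-46) = -1564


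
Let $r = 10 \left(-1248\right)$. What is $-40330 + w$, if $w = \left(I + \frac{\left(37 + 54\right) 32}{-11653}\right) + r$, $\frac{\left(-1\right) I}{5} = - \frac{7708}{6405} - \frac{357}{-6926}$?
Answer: $- \frac{5459340969264433}{103387816518} \approx -52805.0$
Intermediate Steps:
$I = \frac{51099023}{8872206}$ ($I = - 5 \left(- \frac{7708}{6405} - \frac{357}{-6926}\right) = - 5 \left(\left(-7708\right) \frac{1}{6405} - - \frac{357}{6926}\right) = - 5 \left(- \frac{7708}{6405} + \frac{357}{6926}\right) = \left(-5\right) \left(- \frac{51099023}{44361030}\right) = \frac{51099023}{8872206} \approx 5.7595$)
$r = -12480$
$w = - \frac{1289710329093493}{103387816518}$ ($w = \left(\frac{51099023}{8872206} + \frac{\left(37 + 54\right) 32}{-11653}\right) - 12480 = \left(\frac{51099023}{8872206} + 91 \cdot 32 \left(- \frac{1}{11653}\right)\right) - 12480 = \left(\frac{51099023}{8872206} + 2912 \left(- \frac{1}{11653}\right)\right) - 12480 = \left(\frac{51099023}{8872206} - \frac{2912}{11653}\right) - 12480 = \frac{569621051147}{103387816518} - 12480 = - \frac{1289710329093493}{103387816518} \approx -12474.0$)
$-40330 + w = -40330 - \frac{1289710329093493}{103387816518} = - \frac{5459340969264433}{103387816518}$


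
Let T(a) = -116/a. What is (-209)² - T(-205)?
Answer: 8954489/205 ≈ 43680.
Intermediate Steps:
(-209)² - T(-205) = (-209)² - (-116)/(-205) = 43681 - (-116)*(-1)/205 = 43681 - 1*116/205 = 43681 - 116/205 = 8954489/205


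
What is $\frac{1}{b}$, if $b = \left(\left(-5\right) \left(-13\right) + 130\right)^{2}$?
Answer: $\frac{1}{38025} \approx 2.6298 \cdot 10^{-5}$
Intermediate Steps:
$b = 38025$ ($b = \left(65 + 130\right)^{2} = 195^{2} = 38025$)
$\frac{1}{b} = \frac{1}{38025}$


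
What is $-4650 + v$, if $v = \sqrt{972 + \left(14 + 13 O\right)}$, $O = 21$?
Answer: $-4650 + \sqrt{1259} \approx -4614.5$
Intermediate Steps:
$v = \sqrt{1259}$ ($v = \sqrt{972 + \left(14 + 13 \cdot 21\right)} = \sqrt{972 + \left(14 + 273\right)} = \sqrt{972 + 287} = \sqrt{1259} \approx 35.482$)
$-4650 + v = -4650 + \sqrt{1259}$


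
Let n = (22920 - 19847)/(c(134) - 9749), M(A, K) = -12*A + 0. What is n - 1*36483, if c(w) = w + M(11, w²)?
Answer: -355602874/9747 ≈ -36483.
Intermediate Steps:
M(A, K) = -12*A
c(w) = -132 + w (c(w) = w - 12*11 = w - 132 = -132 + w)
n = -3073/9747 (n = (22920 - 19847)/((-132 + 134) - 9749) = 3073/(2 - 9749) = 3073/(-9747) = 3073*(-1/9747) = -3073/9747 ≈ -0.31528)
n - 1*36483 = -3073/9747 - 1*36483 = -3073/9747 - 36483 = -355602874/9747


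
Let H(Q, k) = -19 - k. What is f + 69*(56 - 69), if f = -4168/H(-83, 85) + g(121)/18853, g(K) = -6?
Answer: -210022498/245089 ≈ -856.92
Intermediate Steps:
f = 9822335/245089 (f = -4168/(-19 - 1*85) - 6/18853 = -4168/(-19 - 85) - 6*1/18853 = -4168/(-104) - 6/18853 = -4168*(-1/104) - 6/18853 = 521/13 - 6/18853 = 9822335/245089 ≈ 40.077)
f + 69*(56 - 69) = 9822335/245089 + 69*(56 - 69) = 9822335/245089 + 69*(-13) = 9822335/245089 - 897 = -210022498/245089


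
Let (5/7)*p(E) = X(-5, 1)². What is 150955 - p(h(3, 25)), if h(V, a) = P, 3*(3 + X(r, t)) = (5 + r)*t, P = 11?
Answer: 754712/5 ≈ 1.5094e+5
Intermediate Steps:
X(r, t) = -3 + t*(5 + r)/3 (X(r, t) = -3 + ((5 + r)*t)/3 = -3 + (t*(5 + r))/3 = -3 + t*(5 + r)/3)
h(V, a) = 11
p(E) = 63/5 (p(E) = 7*(-3 + (5/3)*1 + (⅓)*(-5)*1)²/5 = 7*(-3 + 5/3 - 5/3)²/5 = (7/5)*(-3)² = (7/5)*9 = 63/5)
150955 - p(h(3, 25)) = 150955 - 1*63/5 = 150955 - 63/5 = 754712/5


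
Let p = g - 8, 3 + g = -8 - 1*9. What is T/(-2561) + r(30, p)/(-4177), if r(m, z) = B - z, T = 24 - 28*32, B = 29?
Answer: 3496367/10697297 ≈ 0.32685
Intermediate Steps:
g = -20 (g = -3 + (-8 - 1*9) = -3 + (-8 - 9) = -3 - 17 = -20)
T = -872 (T = 24 - 896 = -872)
p = -28 (p = -20 - 8 = -28)
r(m, z) = 29 - z
T/(-2561) + r(30, p)/(-4177) = -872/(-2561) + (29 - 1*(-28))/(-4177) = -872*(-1/2561) + (29 + 28)*(-1/4177) = 872/2561 + 57*(-1/4177) = 872/2561 - 57/4177 = 3496367/10697297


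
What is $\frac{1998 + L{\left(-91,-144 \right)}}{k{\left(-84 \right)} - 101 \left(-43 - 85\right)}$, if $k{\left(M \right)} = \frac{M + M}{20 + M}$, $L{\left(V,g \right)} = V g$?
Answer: $\frac{120816}{103445} \approx 1.1679$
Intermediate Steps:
$k{\left(M \right)} = \frac{2 M}{20 + M}$
$\frac{1998 + L{\left(-91,-144 \right)}}{k{\left(-84 \right)} - 101 \left(-43 - 85\right)} = \frac{1998 - -13104}{2 \left(-84\right) \frac{1}{20 - 84} - 101 \left(-43 - 85\right)} = \frac{1998 + 13104}{2 \left(-84\right) \frac{1}{-64} - -12928} = \frac{15102}{2 \left(-84\right) \left(- \frac{1}{64}\right) + 12928} = \frac{15102}{\frac{21}{8} + 12928} = \frac{15102}{\frac{103445}{8}} = 15102 \cdot \frac{8}{103445} = \frac{120816}{103445}$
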